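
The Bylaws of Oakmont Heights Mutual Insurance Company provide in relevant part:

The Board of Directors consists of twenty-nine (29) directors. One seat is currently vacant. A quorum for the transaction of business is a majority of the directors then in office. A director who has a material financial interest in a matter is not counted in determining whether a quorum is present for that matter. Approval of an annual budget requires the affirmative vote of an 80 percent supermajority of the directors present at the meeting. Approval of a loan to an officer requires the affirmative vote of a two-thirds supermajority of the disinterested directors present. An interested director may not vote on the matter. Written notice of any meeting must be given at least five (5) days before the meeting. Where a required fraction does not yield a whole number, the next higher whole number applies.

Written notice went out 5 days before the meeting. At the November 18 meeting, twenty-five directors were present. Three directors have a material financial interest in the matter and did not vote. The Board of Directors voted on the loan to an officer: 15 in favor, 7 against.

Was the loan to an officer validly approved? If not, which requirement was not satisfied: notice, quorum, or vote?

Notice: 5 days given; 5 required (5 ≥ 5). Satisfied.
Quorum: 25 present, but the 3 interested directors do not count, leaving 22. Quorum is 15. Satisfied.
Vote: the loan to an officer requires two-thirds of the disinterested directors present (25 − 3 = 22). 2/3 of 22 = 14.67, rounded up to 15, so 15 affirmative votes are needed; 15 voted in favor. Satisfied.

Valid — all requirements satisfied.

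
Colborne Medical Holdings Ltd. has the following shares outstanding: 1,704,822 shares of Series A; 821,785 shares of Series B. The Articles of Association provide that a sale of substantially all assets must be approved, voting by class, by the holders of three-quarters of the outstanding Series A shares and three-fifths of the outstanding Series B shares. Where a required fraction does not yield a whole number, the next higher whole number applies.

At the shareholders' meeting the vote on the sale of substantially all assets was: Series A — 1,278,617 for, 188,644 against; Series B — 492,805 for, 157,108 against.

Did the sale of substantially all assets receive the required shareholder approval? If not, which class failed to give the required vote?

Series A: 3/4 of 1704822 = 1278616.50, rounded up to 1278617; 1,278,617 required, 1,278,617 in favor — approved.
Series B: 3/5 of 821785 = 493071; 493,071 required, 492,805 in favor — not approved.

Not approved — the Series B shares did not give the required vote.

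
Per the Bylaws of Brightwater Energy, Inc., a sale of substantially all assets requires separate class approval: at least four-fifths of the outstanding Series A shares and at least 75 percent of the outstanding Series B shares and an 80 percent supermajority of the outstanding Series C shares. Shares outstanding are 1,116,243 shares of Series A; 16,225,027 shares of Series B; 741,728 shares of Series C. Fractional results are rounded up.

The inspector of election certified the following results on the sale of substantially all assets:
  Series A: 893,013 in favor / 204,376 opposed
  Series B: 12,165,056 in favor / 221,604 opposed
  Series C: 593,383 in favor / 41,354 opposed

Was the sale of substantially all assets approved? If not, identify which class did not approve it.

Series A: 4/5 of 1116243 = 892994.40, rounded up to 892995; 892,995 required, 893,013 in favor — approved.
Series B: 3/4 of 16225027 = 12168770.25, rounded up to 12168771; 12,168,771 required, 12,165,056 in favor — not approved.
Series C: 4/5 of 741728 = 593382.40, rounded up to 593383; 593,383 required, 593,383 in favor — approved.

Not approved — the Series B shares did not give the required vote.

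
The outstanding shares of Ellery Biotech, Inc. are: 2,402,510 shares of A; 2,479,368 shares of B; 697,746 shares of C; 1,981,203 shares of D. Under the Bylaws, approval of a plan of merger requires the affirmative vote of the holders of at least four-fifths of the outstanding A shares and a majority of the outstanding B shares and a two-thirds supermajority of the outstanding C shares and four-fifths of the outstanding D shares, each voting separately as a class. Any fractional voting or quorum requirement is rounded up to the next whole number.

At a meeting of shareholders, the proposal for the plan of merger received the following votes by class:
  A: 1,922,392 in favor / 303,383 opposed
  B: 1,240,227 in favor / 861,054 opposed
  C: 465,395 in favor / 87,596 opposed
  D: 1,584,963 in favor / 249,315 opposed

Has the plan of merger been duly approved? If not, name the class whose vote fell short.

A: 4/5 of 2402510 = 1922008; 1,922,008 required, 1,922,392 in favor — approved.
B: a majority of 2479368 is 1239685; 1,239,685 required, 1,240,227 in favor — approved.
C: 2/3 of 697746 = 465164; 465,164 required, 465,395 in favor — approved.
D: 4/5 of 1981203 = 1584962.40, rounded up to 1584963; 1,584,963 required, 1,584,963 in favor — approved.

Approved — every class gave the required vote.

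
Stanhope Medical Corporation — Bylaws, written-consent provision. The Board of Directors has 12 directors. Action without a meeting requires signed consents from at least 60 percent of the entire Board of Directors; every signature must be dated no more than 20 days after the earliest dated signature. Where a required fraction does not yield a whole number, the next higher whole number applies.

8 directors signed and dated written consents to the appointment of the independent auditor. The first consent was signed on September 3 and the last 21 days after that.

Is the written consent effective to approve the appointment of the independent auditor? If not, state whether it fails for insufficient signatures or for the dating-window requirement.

Not effective — dating-window requirement not satisfied.

Signatures required: at least 60 percent of 12 — 3/5 of 12 = 7.20, rounded up to 8, so 8 needed; 8 signed. Sufficient.
Dating window: the latest signature is 21 days after the earliest; the limit is 20 days. Outside the window.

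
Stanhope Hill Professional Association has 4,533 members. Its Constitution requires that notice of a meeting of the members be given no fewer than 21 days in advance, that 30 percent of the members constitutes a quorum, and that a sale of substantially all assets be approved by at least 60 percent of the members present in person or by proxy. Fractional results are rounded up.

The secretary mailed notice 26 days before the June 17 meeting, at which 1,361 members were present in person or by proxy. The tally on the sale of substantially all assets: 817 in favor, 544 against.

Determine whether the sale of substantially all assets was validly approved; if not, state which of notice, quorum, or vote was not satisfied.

Valid — all requirements satisfied.

Notice: 26 days given; 21 required. Satisfied.
Quorum: 30% of 4,533 = 1,359.90, rounded up to 1,360; 1,361 present. Satisfied.
Vote: requires three-fifths of those present (1,361); 3/5 of 1361 = 816.60, rounded up to 817, so 817 needed; 817 in favor. Satisfied.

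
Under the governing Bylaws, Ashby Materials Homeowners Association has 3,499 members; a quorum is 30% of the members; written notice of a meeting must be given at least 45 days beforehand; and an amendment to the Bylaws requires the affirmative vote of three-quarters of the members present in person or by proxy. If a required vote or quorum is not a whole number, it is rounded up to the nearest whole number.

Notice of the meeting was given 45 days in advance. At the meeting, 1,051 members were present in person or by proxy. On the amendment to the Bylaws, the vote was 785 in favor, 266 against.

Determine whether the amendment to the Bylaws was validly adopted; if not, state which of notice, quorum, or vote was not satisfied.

Notice: 45 days given; 45 required. Satisfied.
Quorum: 30% of 3,499 = 1,049.70, rounded up to 1,050; 1,051 present. Satisfied.
Vote: requires three-fourths of those present (1,051); 3/4 of 1051 = 788.25, rounded up to 789, so 789 needed; 785 in favor. Not satisfied.

Invalid — vote requirement not satisfied.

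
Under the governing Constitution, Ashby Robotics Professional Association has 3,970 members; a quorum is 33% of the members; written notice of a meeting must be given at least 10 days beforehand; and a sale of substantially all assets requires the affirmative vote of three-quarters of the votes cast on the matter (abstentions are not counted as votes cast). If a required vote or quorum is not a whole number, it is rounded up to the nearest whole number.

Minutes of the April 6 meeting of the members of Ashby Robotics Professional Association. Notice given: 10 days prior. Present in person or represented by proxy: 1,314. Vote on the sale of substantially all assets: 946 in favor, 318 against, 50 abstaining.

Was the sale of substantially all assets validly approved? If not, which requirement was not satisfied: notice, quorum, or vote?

Invalid — vote requirement not satisfied.

Notice: 10 days given; 10 required. Satisfied.
Quorum: 33% of 3,970 = 1,310.10, rounded up to 1,311; 1,314 present. Satisfied.
Vote: requires three-fourths of the votes cast (1,314 − 50 abstaining = 1,264); 3/4 of 1264 = 948, so 948 needed; 946 in favor. Not satisfied.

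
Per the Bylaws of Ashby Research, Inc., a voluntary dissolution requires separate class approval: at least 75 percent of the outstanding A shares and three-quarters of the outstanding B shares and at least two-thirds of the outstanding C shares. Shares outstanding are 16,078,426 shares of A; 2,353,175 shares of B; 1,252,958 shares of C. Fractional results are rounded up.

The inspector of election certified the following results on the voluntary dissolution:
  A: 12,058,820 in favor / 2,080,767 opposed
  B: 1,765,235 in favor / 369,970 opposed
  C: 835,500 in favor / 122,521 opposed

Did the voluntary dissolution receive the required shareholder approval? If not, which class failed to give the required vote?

A: 3/4 of 16078426 = 12058819.50, rounded up to 12058820; 12,058,820 required, 12,058,820 in favor — approved.
B: 3/4 of 2353175 = 1764881.25, rounded up to 1764882; 1,764,882 required, 1,765,235 in favor — approved.
C: 2/3 of 1252958 = 835305.33, rounded up to 835306; 835,306 required, 835,500 in favor — approved.

Approved — every class gave the required vote.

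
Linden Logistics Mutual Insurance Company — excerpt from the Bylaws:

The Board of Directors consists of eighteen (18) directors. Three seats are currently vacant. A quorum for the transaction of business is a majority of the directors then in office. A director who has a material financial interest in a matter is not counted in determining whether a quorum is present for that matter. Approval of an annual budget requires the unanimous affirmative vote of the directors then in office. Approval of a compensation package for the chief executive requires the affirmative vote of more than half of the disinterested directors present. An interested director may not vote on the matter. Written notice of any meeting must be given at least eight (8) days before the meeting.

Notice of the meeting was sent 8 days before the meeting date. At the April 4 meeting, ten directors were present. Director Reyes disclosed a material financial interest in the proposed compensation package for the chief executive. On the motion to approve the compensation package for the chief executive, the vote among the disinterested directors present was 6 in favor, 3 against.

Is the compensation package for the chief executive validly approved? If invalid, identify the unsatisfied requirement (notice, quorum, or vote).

Notice: 8 days given; 8 required (8 ≥ 8). Satisfied.
Quorum: 10 present, but the 1 interested director does not count, leaving 9. Quorum is 8. Satisfied.
Vote: the compensation package for the chief executive requires a majority of the disinterested directors present (10 − 1 = 9). A majority of 9 is 5, so 5 affirmative votes are needed; 6 voted in favor. Satisfied.

Valid — all requirements satisfied.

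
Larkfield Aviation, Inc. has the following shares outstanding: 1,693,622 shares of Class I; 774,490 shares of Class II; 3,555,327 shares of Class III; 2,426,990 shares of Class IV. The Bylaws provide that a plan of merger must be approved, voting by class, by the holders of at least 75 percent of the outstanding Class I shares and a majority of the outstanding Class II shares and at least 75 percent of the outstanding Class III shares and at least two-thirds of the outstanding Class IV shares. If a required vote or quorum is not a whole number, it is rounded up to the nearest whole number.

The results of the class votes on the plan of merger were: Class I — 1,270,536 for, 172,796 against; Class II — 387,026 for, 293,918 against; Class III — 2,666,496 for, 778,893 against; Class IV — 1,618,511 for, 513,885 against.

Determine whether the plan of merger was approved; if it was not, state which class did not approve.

Class I: 3/4 of 1693622 = 1270216.50, rounded up to 1270217; 1,270,217 required, 1,270,536 in favor — approved.
Class II: a majority of 774490 is 387246; 387,246 required, 387,026 in favor — not approved.
Class III: 3/4 of 3555327 = 2666495.25, rounded up to 2666496; 2,666,496 required, 2,666,496 in favor — approved.
Class IV: 2/3 of 2426990 = 1617993.33, rounded up to 1617994; 1,617,994 required, 1,618,511 in favor — approved.

Not approved — the Class II shares did not give the required vote.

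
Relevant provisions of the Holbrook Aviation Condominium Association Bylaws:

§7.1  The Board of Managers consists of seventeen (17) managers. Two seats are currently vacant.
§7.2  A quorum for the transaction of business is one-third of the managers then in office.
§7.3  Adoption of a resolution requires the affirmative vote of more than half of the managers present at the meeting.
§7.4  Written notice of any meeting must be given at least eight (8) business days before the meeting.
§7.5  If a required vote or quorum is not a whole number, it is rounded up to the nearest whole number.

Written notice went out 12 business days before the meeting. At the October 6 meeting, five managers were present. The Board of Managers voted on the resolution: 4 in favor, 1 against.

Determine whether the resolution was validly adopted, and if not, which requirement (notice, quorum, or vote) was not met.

Valid — all requirements satisfied.

Notice: 12 business days given; 8 required (12 ≥ 8). Satisfied.
Quorum: 5 present; quorum is 5. Satisfied.
Vote: the resolution requires a majority of the managers present (5). A majority of 5 is 3, so 3 affirmative votes are needed; 4 voted in favor. Satisfied.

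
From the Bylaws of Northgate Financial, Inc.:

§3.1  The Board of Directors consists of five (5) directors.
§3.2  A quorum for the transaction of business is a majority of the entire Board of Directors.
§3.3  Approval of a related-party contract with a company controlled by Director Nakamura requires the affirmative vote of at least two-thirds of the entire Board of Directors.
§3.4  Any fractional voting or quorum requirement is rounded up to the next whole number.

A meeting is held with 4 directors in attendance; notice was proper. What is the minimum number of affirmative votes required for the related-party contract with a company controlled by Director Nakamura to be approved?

The related-party contract with a company controlled by Director Nakamura requires two-thirds of the entire Board of Directors (5).
2/3 of 5 = 3.33, rounded up to 4.

4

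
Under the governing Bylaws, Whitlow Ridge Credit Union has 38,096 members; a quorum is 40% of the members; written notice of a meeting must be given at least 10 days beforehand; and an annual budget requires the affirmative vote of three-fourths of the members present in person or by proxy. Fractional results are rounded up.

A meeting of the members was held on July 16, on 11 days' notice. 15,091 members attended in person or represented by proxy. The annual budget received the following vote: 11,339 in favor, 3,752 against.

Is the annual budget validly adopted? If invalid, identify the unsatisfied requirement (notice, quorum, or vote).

Notice: 11 days given; 10 required. Satisfied.
Quorum: 40% of 38,096 = 15,238.40, rounded up to 15,239; 15,091 present. Not satisfied.
Vote: requires three-fourths of those present (15,091); 3/4 of 15091 = 11318.25, rounded up to 11319, so 11,319 needed; 11,339 in favor. Satisfied.

Invalid — quorum requirement not satisfied.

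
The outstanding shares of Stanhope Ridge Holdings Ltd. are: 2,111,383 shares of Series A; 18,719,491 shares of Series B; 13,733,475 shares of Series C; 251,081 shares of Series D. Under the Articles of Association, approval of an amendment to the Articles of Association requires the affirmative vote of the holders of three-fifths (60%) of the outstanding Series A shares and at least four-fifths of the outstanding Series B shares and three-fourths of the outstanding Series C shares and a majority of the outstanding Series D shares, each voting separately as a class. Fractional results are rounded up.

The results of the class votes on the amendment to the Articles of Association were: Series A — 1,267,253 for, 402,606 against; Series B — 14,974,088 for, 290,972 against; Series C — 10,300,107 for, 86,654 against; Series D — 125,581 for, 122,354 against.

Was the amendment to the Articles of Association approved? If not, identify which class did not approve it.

Not approved — the Series B shares did not give the required vote.

Series A: 3/5 of 2111383 = 1266829.80, rounded up to 1266830; 1,266,830 required, 1,267,253 in favor — approved.
Series B: 4/5 of 18719491 = 14975592.80, rounded up to 14975593; 14,975,593 required, 14,974,088 in favor — not approved.
Series C: 3/4 of 13733475 = 10300106.25, rounded up to 10300107; 10,300,107 required, 10,300,107 in favor — approved.
Series D: a majority of 251081 is 125541; 125,541 required, 125,581 in favor — approved.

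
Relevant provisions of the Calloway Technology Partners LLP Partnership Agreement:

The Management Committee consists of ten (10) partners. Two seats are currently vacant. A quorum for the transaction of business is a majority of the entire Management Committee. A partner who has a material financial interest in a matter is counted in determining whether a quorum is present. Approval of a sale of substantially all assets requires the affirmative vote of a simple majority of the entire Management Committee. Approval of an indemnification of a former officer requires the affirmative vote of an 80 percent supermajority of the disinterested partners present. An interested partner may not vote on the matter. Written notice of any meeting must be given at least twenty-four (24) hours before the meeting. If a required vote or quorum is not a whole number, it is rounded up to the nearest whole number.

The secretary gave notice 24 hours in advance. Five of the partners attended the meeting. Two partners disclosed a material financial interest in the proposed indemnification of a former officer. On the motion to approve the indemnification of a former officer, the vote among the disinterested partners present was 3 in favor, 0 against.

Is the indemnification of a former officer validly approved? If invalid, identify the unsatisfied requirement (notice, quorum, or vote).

Notice: 24 hours given; 24 required (24 ≥ 24). Satisfied.
Quorum: 5 present (interested partners count toward quorum); quorum is 6. Not satisfied.
Vote: the indemnification of a former officer requires four-fifths of the disinterested partners present (5 − 2 = 3). 4/5 of 3 = 2.40, rounded up to 3, so 3 affirmative votes are needed; 3 voted in favor. Satisfied. (Moot — without a quorum no business can be validly transacted.)

Invalid — quorum requirement not satisfied.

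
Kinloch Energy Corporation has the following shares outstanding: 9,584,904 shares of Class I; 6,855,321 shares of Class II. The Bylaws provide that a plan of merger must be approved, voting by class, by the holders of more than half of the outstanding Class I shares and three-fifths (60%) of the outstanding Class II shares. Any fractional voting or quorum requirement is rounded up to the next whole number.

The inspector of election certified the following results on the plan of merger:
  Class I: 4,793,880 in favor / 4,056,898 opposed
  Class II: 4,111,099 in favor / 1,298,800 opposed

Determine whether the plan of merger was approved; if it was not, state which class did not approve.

Not approved — the Class II shares did not give the required vote.

Class I: a majority of 9584904 is 4792453; 4,792,453 required, 4,793,880 in favor — approved.
Class II: 3/5 of 6855321 = 4113192.60, rounded up to 4113193; 4,113,193 required, 4,111,099 in favor — not approved.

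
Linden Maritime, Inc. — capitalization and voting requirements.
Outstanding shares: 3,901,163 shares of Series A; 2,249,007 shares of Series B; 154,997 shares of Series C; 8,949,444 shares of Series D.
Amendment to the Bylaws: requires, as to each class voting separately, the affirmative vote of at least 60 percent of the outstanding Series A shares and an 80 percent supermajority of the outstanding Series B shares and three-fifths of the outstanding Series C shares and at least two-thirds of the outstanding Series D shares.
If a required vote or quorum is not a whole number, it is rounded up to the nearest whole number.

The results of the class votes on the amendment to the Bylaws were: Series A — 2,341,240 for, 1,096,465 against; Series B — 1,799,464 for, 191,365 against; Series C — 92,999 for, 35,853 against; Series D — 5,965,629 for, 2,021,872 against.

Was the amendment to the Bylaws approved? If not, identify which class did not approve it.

Not approved — the Series D shares did not give the required vote.

Series A: 3/5 of 3901163 = 2340697.80, rounded up to 2340698; 2,340,698 required, 2,341,240 in favor — approved.
Series B: 4/5 of 2249007 = 1799205.60, rounded up to 1799206; 1,799,206 required, 1,799,464 in favor — approved.
Series C: 3/5 of 154997 = 92998.20, rounded up to 92999; 92,999 required, 92,999 in favor — approved.
Series D: 2/3 of 8949444 = 5966296; 5,966,296 required, 5,965,629 in favor — not approved.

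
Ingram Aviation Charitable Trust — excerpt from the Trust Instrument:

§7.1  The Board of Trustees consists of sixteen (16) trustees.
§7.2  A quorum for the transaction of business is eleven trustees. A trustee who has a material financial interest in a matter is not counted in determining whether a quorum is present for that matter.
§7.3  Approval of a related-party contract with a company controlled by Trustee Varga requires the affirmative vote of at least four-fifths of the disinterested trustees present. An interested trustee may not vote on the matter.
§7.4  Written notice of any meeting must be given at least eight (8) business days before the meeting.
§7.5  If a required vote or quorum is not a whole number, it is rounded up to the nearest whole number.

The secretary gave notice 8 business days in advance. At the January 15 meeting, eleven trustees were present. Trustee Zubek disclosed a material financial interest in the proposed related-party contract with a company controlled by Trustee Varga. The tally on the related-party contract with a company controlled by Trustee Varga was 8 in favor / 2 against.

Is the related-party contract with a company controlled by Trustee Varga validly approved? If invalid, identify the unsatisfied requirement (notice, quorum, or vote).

Invalid — quorum requirement not satisfied.

Notice: 8 business days given; 8 required (8 ≥ 8). Satisfied.
Quorum: 11 present, but the 1 interested trustee does not count, leaving 10. Quorum is 11. Not satisfied.
Vote: the related-party contract with a company controlled by Trustee Varga requires four-fifths of the disinterested trustees present (11 − 1 = 10). 4/5 of 10 = 8, so 8 affirmative votes are needed; 8 voted in favor. Satisfied. (Moot — without a quorum no business can be validly transacted.)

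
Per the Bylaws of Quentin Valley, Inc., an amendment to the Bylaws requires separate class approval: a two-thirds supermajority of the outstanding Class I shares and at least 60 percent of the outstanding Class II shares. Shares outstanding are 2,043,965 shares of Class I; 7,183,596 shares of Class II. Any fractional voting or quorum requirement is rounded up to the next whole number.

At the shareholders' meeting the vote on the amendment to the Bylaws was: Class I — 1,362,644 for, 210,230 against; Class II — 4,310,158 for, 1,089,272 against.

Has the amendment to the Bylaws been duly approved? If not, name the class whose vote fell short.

Class I: 2/3 of 2043965 = 1362643.33, rounded up to 1362644; 1,362,644 required, 1,362,644 in favor — approved.
Class II: 3/5 of 7183596 = 4310157.60, rounded up to 4310158; 4,310,158 required, 4,310,158 in favor — approved.

Approved — every class gave the required vote.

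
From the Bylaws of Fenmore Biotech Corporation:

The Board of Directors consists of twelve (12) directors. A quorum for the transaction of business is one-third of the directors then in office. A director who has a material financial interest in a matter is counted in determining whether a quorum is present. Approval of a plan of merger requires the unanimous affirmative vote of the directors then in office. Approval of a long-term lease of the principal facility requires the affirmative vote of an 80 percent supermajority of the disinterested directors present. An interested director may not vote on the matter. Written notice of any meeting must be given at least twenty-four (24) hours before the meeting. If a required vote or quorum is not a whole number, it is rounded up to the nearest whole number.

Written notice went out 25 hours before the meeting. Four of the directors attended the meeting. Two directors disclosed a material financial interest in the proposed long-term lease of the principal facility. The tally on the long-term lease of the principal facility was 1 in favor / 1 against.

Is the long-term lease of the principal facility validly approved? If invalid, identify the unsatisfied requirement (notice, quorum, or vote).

Notice: 25 hours given; 24 required (25 ≥ 24). Satisfied.
Quorum: 4 present (interested directors count toward quorum); quorum is 4. Satisfied.
Vote: the long-term lease of the principal facility requires four-fifths of the disinterested directors present (4 − 2 = 2). 4/5 of 2 = 1.60, rounded up to 2, so 2 affirmative votes are needed; 1 voted in favor. Not satisfied.

Invalid — vote requirement not satisfied.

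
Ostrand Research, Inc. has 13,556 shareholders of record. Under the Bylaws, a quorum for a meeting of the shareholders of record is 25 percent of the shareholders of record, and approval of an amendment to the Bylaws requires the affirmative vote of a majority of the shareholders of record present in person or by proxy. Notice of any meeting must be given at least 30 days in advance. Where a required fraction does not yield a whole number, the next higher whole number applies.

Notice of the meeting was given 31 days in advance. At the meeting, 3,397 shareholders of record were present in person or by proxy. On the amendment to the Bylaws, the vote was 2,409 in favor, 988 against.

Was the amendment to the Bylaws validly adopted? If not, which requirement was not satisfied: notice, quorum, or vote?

Valid — all requirements satisfied.

Notice: 31 days given; 30 required. Satisfied.
Quorum: 25% of 13,556 = 3,389; 3,397 present. Satisfied.
Vote: requires a majority of those present (3,397); a majority of 3397 is 1699, so 1,699 needed; 2,409 in favor. Satisfied.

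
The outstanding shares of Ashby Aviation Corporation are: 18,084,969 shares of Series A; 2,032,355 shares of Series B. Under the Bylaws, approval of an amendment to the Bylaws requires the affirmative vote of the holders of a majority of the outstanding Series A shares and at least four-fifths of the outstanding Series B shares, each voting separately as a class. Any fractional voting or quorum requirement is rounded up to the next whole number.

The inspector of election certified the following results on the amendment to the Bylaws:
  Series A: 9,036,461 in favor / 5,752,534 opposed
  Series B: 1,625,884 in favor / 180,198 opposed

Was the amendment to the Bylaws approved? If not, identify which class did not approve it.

Series A: a majority of 18084969 is 9042485; 9,042,485 required, 9,036,461 in favor — not approved.
Series B: 4/5 of 2032355 = 1625884; 1,625,884 required, 1,625,884 in favor — approved.

Not approved — the Series A shares did not give the required vote.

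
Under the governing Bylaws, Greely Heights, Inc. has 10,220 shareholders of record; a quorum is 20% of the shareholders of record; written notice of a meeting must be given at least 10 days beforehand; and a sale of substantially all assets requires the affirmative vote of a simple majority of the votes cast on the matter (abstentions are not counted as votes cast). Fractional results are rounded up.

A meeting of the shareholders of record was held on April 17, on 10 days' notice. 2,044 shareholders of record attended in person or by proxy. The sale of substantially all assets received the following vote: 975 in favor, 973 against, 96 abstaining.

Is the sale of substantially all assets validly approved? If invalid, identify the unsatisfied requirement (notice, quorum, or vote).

Notice: 10 days given; 10 required. Satisfied.
Quorum: 20% of 10,220 = 2,044; 2,044 present. Satisfied.
Vote: requires a majority of the votes cast (2,044 − 96 abstaining = 1,948); a majority of 1948 is 975, so 975 needed; 975 in favor. Satisfied.

Valid — all requirements satisfied.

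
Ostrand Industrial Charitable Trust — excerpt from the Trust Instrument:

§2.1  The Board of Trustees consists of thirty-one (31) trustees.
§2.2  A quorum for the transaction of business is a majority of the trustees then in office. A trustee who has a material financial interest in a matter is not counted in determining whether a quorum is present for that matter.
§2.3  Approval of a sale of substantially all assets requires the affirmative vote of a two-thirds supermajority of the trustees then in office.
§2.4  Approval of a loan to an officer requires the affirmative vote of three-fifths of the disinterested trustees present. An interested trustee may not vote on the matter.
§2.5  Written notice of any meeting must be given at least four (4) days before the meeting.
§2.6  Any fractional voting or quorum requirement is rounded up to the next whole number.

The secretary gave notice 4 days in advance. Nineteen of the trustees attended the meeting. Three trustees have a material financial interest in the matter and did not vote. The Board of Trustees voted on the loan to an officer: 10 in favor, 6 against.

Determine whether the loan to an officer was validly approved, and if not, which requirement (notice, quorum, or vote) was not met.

Notice: 4 days given; 4 required (4 ≥ 4). Satisfied.
Quorum: 19 present, but the 3 interested trustees do not count, leaving 16. Quorum is 16. Satisfied.
Vote: the loan to an officer requires three-fifths of the disinterested trustees present (19 − 3 = 16). 3/5 of 16 = 9.60, rounded up to 10, so 10 affirmative votes are needed; 10 voted in favor. Satisfied.

Valid — all requirements satisfied.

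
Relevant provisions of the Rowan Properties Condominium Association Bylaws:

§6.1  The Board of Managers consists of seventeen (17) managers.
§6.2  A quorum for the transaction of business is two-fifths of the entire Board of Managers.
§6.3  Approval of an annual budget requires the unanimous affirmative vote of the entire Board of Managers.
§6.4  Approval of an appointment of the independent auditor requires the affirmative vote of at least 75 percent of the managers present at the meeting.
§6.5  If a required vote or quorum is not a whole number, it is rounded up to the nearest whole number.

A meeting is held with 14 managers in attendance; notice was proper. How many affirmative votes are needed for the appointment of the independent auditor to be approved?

11

The appointment of the independent auditor requires three-fourths of the managers present (14).
3/4 of 14 = 10.50, rounded up to 11.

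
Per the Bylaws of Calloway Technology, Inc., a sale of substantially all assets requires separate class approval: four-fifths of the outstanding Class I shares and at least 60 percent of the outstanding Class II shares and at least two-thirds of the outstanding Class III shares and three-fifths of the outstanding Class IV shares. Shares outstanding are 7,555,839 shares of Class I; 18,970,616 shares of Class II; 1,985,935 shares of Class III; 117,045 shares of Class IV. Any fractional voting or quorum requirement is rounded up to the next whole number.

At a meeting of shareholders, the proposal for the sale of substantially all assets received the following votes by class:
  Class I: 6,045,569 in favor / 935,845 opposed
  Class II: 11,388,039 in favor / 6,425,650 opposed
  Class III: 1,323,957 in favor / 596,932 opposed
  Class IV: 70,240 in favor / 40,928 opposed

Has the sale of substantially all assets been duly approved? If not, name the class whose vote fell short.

Approved — every class gave the required vote.

Class I: 4/5 of 7555839 = 6044671.20, rounded up to 6044672; 6,044,672 required, 6,045,569 in favor — approved.
Class II: 3/5 of 18970616 = 11382369.60, rounded up to 11382370; 11,382,370 required, 11,388,039 in favor — approved.
Class III: 2/3 of 1985935 = 1323956.67, rounded up to 1323957; 1,323,957 required, 1,323,957 in favor — approved.
Class IV: 3/5 of 117045 = 70227; 70,227 required, 70,240 in favor — approved.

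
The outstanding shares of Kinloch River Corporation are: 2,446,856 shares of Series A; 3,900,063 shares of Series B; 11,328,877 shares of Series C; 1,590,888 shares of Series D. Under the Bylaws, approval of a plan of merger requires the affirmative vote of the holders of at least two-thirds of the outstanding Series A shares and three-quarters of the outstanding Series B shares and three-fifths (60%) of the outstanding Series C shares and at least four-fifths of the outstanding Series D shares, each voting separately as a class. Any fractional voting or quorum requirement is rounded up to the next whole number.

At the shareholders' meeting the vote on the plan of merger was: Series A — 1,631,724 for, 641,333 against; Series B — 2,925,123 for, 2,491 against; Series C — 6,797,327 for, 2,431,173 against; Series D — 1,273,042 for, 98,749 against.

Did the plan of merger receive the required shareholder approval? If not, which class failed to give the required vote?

Approved — every class gave the required vote.

Series A: 2/3 of 2446856 = 1631237.33, rounded up to 1631238; 1,631,238 required, 1,631,724 in favor — approved.
Series B: 3/4 of 3900063 = 2925047.25, rounded up to 2925048; 2,925,048 required, 2,925,123 in favor — approved.
Series C: 3/5 of 11328877 = 6797326.20, rounded up to 6797327; 6,797,327 required, 6,797,327 in favor — approved.
Series D: 4/5 of 1590888 = 1272710.40, rounded up to 1272711; 1,272,711 required, 1,273,042 in favor — approved.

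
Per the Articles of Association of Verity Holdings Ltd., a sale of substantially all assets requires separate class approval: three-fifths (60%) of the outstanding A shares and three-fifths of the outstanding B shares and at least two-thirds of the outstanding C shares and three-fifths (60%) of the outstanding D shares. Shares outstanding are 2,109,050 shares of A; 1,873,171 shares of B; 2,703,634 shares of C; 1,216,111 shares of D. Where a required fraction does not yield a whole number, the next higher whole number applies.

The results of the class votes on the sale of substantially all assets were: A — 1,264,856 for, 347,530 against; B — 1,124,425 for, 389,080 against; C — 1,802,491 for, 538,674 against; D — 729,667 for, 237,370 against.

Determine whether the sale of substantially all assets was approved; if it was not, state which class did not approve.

A: 3/5 of 2109050 = 1265430; 1,265,430 required, 1,264,856 in favor — not approved.
B: 3/5 of 1873171 = 1123902.60, rounded up to 1123903; 1,123,903 required, 1,124,425 in favor — approved.
C: 2/3 of 2703634 = 1802422.67, rounded up to 1802423; 1,802,423 required, 1,802,491 in favor — approved.
D: 3/5 of 1216111 = 729666.60, rounded up to 729667; 729,667 required, 729,667 in favor — approved.

Not approved — the A shares did not give the required vote.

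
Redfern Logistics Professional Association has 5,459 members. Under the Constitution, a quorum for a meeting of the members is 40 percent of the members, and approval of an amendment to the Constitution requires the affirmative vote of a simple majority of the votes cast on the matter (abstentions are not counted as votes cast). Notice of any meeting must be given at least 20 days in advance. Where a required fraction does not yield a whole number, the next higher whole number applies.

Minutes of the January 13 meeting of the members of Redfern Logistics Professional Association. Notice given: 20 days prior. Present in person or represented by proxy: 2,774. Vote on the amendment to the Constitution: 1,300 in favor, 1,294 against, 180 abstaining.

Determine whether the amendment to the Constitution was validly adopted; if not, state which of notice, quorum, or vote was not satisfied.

Notice: 20 days given; 20 required. Satisfied.
Quorum: 40% of 5,459 = 2,183.60, rounded up to 2,184; 2,774 present. Satisfied.
Vote: requires a majority of the votes cast (2,774 − 180 abstaining = 2,594); a majority of 2594 is 1298, so 1,298 needed; 1,300 in favor. Satisfied.

Valid — all requirements satisfied.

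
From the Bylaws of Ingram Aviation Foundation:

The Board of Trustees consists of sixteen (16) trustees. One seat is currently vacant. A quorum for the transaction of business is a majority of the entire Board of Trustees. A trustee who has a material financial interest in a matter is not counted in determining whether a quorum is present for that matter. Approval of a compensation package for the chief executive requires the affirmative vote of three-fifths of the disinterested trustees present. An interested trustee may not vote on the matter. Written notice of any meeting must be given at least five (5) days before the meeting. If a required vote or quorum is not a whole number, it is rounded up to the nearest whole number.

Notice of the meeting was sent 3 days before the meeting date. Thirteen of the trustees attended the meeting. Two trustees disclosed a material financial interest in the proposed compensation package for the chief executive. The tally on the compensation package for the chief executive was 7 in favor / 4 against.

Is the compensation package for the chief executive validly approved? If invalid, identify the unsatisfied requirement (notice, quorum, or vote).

Notice: 3 days given; 5 required (3 < 5). Not satisfied.
Quorum: 13 present, but the 2 interested trustees do not count, leaving 11. Quorum is 9. Satisfied.
Vote: the compensation package for the chief executive requires three-fifths of the disinterested trustees present (13 − 2 = 11). 3/5 of 11 = 6.60, rounded up to 7, so 7 affirmative votes are needed; 7 voted in favor. Satisfied.

Invalid — notice requirement not satisfied.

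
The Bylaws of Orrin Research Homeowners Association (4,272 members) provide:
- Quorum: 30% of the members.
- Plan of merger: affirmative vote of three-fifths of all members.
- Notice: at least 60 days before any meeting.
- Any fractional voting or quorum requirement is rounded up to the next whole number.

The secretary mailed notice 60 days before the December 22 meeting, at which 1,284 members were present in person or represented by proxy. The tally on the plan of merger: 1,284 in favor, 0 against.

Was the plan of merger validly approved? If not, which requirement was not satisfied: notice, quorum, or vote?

Notice: 60 days given; 60 required. Satisfied.
Quorum: 30% of 4,272 = 1,281.60, rounded up to 1,282; 1,284 present. Satisfied.
Vote: requires three-fifths of all members (4,272); 3/5 of 4272 = 2563.20, rounded up to 2564, so 2,564 needed; 1,284 in favor. Not satisfied.

Invalid — vote requirement not satisfied.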